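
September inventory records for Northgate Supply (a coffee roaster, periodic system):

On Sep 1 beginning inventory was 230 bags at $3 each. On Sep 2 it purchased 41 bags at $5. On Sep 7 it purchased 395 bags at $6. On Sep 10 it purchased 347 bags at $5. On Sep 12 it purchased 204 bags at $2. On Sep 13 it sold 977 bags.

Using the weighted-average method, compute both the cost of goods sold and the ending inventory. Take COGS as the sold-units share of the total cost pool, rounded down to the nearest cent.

COGS = $4,341.50; ending inventory = $1,066.50

Sep 13, sell 977: 977/1217 × $5,408.00 → $4,341.50
Ending inventory (cost pool remaining) = $1,066.50
Check: goods available $5,408.00 = COGS $4,341.50 + ending $1,066.50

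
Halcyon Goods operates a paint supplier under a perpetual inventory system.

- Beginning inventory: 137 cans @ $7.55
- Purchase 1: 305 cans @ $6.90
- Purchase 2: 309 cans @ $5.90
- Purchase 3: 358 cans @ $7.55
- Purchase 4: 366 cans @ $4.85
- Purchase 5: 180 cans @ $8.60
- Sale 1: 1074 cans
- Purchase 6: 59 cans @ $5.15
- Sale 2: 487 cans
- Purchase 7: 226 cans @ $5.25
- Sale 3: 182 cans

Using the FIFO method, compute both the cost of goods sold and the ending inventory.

Sale 1 (1074) [FIFO — oldest first]: 137 @ $7.55 + 305 @ $6.90 + 309 @ $5.90 + 323 @ $7.55 = $7,400.60
Sale 2 (487) [FIFO — oldest first]: 35 @ $7.55 + 366 @ $4.85 + 86 @ $8.60 = $2,778.95
Sale 3 (182) [FIFO — oldest first]: 94 @ $8.60 + 59 @ $5.15 + 29 @ $5.25 = $1,264.50
Total COGS = $7,400.60 + $2,778.95 + $1,264.50 = $11,444.05
Ending inventory: 197 @ $5.25 = $1,034.25

COGS = $11,444.05; ending inventory = $1,034.25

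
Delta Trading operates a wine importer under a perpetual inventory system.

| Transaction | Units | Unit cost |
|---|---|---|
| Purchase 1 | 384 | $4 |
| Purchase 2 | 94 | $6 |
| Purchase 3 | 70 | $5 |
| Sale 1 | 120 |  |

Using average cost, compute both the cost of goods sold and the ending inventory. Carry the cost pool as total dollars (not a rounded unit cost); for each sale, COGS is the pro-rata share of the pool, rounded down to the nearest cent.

After Purchase 1: 384 on hand, pool $1,536.00 (≈ $4.0000 each)
After Purchase 2: 478 on hand, pool $2,100.00 (≈ $4.3933 each)
After Purchase 3: 548 on hand, pool $2,450.00 (≈ $4.4708 each)
Sale 1, sell 120: 120/548 × $2,450.00 → $536.49
Ending inventory (cost pool remaining) = $1,913.51
Check: goods available $2,450.00 = COGS $536.49 + ending $1,913.51

COGS = $536.49; ending inventory = $1,913.51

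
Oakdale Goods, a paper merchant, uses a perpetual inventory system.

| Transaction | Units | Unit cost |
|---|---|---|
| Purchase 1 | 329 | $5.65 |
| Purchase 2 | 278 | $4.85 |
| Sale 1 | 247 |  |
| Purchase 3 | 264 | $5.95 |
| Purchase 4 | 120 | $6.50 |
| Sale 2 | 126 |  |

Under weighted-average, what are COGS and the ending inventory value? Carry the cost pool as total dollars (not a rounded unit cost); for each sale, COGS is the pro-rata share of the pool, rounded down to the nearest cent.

After Purchase 1: 329 on hand, pool $1,858.85 (≈ $5.6500 each)
After Purchase 2: 607 on hand, pool $3,207.15 (≈ $5.2836 each)
Sale 1, sell 247: 247/607 × $3,207.15 → $1,305.05
After Purchase 3: 624 on hand, pool $3,472.90 (≈ $5.5655 each)
After Purchase 4: 744 on hand, pool $4,252.90 (≈ $5.7163 each)
Sale 2, sell 126: 126/744 × $4,252.90 → $720.24
Total COGS = $1,305.05 + $720.24 = $2,025.29
Ending inventory (cost pool remaining) = $3,532.66
Check: goods available $5,557.95 = COGS $2,025.29 + ending $3,532.66

COGS = $2,025.29; ending inventory = $3,532.66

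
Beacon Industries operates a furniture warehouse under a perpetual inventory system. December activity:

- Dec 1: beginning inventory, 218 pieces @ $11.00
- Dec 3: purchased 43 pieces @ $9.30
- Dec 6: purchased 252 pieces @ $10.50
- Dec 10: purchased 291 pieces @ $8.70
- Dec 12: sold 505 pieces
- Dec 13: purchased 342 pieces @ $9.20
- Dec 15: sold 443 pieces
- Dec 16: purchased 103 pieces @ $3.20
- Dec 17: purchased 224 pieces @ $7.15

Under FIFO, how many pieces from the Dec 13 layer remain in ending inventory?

198

Dec 12, 505 sold [FIFO — oldest first]: 218 @ $11.00 + 43 @ $9.30 + 244 @ $10.50 = $5,359.90
Dec 15, 443 sold [FIFO — oldest first]: 8 @ $10.50 + 291 @ $8.70 + 144 @ $9.20 = $3,940.50
Total COGS = $5,359.90 + $3,940.50 = $9,300.40
Ending inventory: 198 @ $9.20 + 103 @ $3.20 + 224 @ $7.15 = $3,752.80
Check: goods available $13,053.20 = COGS $9,300.40 + ending $3,752.80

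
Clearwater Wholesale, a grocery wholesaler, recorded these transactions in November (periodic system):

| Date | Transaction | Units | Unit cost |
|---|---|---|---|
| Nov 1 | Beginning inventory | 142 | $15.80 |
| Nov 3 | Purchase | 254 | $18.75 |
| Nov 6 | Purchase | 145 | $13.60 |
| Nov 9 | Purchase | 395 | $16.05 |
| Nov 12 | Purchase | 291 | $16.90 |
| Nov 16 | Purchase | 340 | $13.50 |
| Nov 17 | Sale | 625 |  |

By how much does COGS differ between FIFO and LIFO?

FIFO COGS: 142 @ $15.80 + 254 @ $18.75 + 145 @ $13.60 + 84 @ $16.05 = $10,326.30
LIFO COGS: 340 @ $13.50 + 285 @ $16.90 = $9,406.50
Difference = |$10,326.30 − $9,406.50| = $919.80

$919.80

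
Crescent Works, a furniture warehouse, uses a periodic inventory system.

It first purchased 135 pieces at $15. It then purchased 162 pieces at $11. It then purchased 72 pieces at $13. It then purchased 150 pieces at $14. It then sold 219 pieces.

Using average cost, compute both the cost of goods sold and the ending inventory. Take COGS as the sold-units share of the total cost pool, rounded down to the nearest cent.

COGS = $2,887.50; ending inventory = $3,955.50

Sale 1, sell 219: 219/519 × $6,843.00 → $2,887.50
Ending inventory (cost pool remaining) = $3,955.50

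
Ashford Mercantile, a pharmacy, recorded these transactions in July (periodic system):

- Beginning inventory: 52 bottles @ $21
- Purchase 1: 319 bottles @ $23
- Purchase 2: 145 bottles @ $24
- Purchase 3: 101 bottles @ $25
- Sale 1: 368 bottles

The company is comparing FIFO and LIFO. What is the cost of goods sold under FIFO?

COGS = $8,360

FIFO COGS: 52 @ $21 + 316 @ $23 = $8,360
LIFO COGS: 101 @ $25 + 145 @ $24 + 122 @ $23 = $8,811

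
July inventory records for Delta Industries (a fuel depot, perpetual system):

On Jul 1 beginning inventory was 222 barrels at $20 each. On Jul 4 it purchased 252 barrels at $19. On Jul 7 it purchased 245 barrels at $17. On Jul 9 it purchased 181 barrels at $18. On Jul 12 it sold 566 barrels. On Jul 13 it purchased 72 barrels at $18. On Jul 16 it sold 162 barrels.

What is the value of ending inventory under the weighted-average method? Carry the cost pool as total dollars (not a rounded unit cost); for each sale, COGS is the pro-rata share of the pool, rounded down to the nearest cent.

Ending inventory = $4,492.60

After Jul 1: 222 on hand, pool $4,440.00 (≈ $20.0000 each)
After Jul 4: 474 on hand, pool $9,228.00 (≈ $19.4684 each)
After Jul 7: 719 on hand, pool $13,393.00 (≈ $18.6273 each)
After Jul 9: 900 on hand, pool $16,651.00 (≈ $18.5011 each)
Jul 12, sell 566: 566/900 × $16,651.00 → $10,471.62
After Jul 13: 406 on hand, pool $7,475.38 (≈ $18.4123 each)
Jul 16, sell 162: 162/406 × $7,475.38 → $2,982.78
Total COGS = $10,471.62 + $2,982.78 = $13,454.40
Ending inventory (cost pool remaining) = $4,492.60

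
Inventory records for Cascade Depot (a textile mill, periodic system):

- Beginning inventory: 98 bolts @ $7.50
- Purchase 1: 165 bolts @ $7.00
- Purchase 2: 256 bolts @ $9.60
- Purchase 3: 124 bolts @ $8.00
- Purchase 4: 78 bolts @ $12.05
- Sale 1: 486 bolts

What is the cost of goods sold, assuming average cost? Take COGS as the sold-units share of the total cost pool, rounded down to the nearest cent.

COGS = $4,232.78

Sale 1, sell 486: 486/721 × $6,279.50 → $4,232.78
Ending inventory (cost pool remaining) = $2,046.72
Check: goods available $6,279.50 = COGS $4,232.78 + ending $2,046.72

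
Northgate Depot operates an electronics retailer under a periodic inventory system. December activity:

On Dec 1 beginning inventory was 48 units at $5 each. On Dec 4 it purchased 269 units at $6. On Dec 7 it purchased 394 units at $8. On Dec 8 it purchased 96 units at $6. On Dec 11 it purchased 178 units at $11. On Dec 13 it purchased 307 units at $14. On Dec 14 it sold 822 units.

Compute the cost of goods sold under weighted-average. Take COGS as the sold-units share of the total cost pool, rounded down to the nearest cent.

Dec 14, sell 822: 822/1292 × $11,838.00 → $7,531.60
Ending inventory (cost pool remaining) = $4,306.40

COGS = $7,531.60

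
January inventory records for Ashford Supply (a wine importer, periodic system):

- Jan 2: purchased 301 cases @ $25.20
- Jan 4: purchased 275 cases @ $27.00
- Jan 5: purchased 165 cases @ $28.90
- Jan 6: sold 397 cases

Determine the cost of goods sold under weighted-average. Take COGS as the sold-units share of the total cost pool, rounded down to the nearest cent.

COGS = $10,596.68

Jan 6, sell 397: 397/741 × $19,778.70 → $10,596.68
Ending inventory (cost pool remaining) = $9,182.02
Check: goods available $19,778.70 = COGS $10,596.68 + ending $9,182.02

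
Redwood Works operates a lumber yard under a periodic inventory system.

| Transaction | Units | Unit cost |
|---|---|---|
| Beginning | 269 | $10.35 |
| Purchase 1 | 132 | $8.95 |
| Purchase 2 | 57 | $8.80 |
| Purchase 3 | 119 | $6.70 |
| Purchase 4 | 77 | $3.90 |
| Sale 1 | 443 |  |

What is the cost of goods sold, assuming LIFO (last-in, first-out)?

Sale 1 (443) [LIFO — newest first]: 77 @ $3.90 + 119 @ $6.70 + 57 @ $8.80 + 132 @ $8.95 + 58 @ $10.35 = $3,380.90
Ending inventory: 211 @ $10.35 = $2,183.85
Check: goods available $5,564.75 = COGS $3,380.90 + ending $2,183.85

COGS = $3,380.90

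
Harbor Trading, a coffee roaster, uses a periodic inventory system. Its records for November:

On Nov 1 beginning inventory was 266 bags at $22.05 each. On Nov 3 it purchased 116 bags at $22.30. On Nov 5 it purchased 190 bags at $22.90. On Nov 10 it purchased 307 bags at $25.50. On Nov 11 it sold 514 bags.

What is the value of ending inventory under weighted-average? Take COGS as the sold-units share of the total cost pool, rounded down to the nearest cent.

Nov 11, sell 514: 514/879 × $20,631.60 → $12,064.43
Ending inventory (cost pool remaining) = $8,567.17

Ending inventory = $8,567.17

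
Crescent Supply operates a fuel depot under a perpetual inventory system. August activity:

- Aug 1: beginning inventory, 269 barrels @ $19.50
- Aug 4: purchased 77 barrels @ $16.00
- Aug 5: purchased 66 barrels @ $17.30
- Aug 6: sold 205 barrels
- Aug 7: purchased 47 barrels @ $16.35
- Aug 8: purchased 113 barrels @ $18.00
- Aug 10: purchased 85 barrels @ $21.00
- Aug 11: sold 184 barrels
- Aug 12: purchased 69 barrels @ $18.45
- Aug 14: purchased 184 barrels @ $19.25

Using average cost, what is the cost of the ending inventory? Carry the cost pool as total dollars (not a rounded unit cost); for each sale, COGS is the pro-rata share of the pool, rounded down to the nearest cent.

After Aug 1: 269 on hand, pool $5,245.50 (≈ $19.5000 each)
After Aug 4: 346 on hand, pool $6,477.50 (≈ $18.7211 each)
After Aug 5: 412 on hand, pool $7,619.30 (≈ $18.4934 each)
Aug 6, sell 205: 205/412 × $7,619.30 → $3,791.15
After Aug 7: 254 on hand, pool $4,596.60 (≈ $18.0969 each)
After Aug 8: 367 on hand, pool $6,630.60 (≈ $18.0670 each)
After Aug 10: 452 on hand, pool $8,415.60 (≈ $18.6186 each)
Aug 11, sell 184: 184/452 × $8,415.60 → $3,425.81
After Aug 12: 337 on hand, pool $6,262.84 (≈ $18.5841 each)
After Aug 14: 521 on hand, pool $9,804.84 (≈ $18.8193 each)
Total COGS = $3,791.15 + $3,425.81 = $7,216.96
Ending inventory (cost pool remaining) = $9,804.84

Ending inventory = $9,804.84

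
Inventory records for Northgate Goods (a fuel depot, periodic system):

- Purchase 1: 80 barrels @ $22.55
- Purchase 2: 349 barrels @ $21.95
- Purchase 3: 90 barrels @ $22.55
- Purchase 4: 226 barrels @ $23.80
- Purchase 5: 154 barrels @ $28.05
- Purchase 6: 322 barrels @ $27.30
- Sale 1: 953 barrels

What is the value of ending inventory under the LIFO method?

Ending inventory = $5,930.60

Sale 1 (953) [LIFO — newest first]: 322 @ $27.30 + 154 @ $28.05 + 226 @ $23.80 + 90 @ $22.55 + 161 @ $21.95 = $24,052.55
Ending inventory: 80 @ $22.55 + 188 @ $21.95 = $5,930.60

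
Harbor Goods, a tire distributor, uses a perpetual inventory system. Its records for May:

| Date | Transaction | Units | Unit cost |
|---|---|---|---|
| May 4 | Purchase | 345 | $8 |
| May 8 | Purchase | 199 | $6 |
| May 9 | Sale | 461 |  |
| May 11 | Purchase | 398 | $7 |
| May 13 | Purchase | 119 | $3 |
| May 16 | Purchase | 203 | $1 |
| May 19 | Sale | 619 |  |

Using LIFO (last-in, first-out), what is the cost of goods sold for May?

May 9, 461 sold [LIFO — newest first]: 199 @ $6 + 262 @ $8 = $3,290
May 19, 619 sold [LIFO — newest first]: 203 @ $1 + 119 @ $3 + 297 @ $7 = $2,639
Total COGS = $3,290 + $2,639 = $5,929
Ending inventory: 83 @ $8 + 101 @ $7 = $1,371

COGS = $5,929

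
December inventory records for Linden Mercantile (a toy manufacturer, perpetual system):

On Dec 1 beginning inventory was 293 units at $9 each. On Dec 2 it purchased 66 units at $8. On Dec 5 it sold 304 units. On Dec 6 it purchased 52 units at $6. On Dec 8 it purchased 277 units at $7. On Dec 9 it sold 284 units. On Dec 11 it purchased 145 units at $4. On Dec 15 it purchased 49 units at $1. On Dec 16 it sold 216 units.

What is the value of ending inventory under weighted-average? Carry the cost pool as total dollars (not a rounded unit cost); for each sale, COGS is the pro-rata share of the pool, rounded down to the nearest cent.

Ending inventory = $355.91

After Dec 1: 293 on hand, pool $2,637.00 (≈ $9.0000 each)
After Dec 2: 359 on hand, pool $3,165.00 (≈ $8.8162 each)
Dec 5, sell 304: 304/359 × $3,165.00 → $2,680.11
After Dec 6: 107 on hand, pool $796.89 (≈ $7.4476 each)
After Dec 8: 384 on hand, pool $2,735.89 (≈ $7.1247 each)
Dec 9, sell 284: 284/384 × $2,735.89 → $2,023.41
After Dec 11: 245 on hand, pool $1,292.48 (≈ $5.2754 each)
After Dec 15: 294 on hand, pool $1,341.48 (≈ $4.5629 each)
Dec 16, sell 216: 216/294 × $1,341.48 → $985.57
Total COGS = $2,680.11 + $2,023.41 + $985.57 = $5,689.09
Ending inventory (cost pool remaining) = $355.91
Check: goods available $6,045.00 = COGS $5,689.09 + ending $355.91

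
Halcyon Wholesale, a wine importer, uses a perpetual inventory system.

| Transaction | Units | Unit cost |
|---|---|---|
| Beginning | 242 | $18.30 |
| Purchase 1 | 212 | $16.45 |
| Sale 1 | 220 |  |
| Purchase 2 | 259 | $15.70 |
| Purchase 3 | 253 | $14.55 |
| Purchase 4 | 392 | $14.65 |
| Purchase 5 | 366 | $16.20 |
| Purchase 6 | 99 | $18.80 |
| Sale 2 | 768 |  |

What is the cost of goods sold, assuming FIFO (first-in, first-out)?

Sale 1 (220) [FIFO — oldest first]: 220 @ $18.30 = $4,026.00
Sale 2 (768) [FIFO — oldest first]: 22 @ $18.30 + 212 @ $16.45 + 259 @ $15.70 + 253 @ $14.55 + 22 @ $14.65 = $11,959.75
Total COGS = $4,026.00 + $11,959.75 = $15,985.75
Ending inventory: 370 @ $14.65 + 366 @ $16.20 + 99 @ $18.80 = $13,210.90

COGS = $15,985.75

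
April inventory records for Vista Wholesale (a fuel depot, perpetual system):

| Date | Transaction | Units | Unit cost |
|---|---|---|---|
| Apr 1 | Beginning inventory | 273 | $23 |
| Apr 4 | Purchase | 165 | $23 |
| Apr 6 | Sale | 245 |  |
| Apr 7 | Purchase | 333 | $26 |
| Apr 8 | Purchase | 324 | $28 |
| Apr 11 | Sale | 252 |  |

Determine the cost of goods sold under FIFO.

Apr 6, 245 sold [FIFO — oldest first]: 245 @ $23 = $5,635
Apr 11, 252 sold [FIFO — oldest first]: 28 @ $23 + 165 @ $23 + 59 @ $26 = $5,973
Total COGS = $5,635 + $5,973 = $11,608
Ending inventory: 274 @ $26 + 324 @ $28 = $16,196

COGS = $11,608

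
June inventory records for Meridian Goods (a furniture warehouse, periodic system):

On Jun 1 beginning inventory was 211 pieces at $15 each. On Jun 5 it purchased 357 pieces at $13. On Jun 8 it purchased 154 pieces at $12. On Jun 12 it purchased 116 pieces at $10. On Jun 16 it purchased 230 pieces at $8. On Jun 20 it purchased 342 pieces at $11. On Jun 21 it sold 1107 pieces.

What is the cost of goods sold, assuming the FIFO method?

COGS = $13,083

Jun 21, 1107 sold [FIFO — oldest first]: 211 @ $15 + 357 @ $13 + 154 @ $12 + 116 @ $10 + 230 @ $8 + 39 @ $11 = $13,083
Ending inventory: 303 @ $11 = $3,333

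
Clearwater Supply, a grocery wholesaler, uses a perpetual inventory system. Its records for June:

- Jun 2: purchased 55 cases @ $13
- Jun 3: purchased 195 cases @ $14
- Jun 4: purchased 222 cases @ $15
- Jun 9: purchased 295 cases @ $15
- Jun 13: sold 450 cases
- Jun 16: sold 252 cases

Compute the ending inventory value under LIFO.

Ending inventory = $855

Jun 13, 450 sold [LIFO — newest first]: 295 @ $15 + 155 @ $15 = $6,750
Jun 16, 252 sold [LIFO — newest first]: 67 @ $15 + 185 @ $14 = $3,595
Total COGS = $6,750 + $3,595 = $10,345
Ending inventory: 55 @ $13 + 10 @ $14 = $855
Check: goods available $11,200 = COGS $10,345 + ending $855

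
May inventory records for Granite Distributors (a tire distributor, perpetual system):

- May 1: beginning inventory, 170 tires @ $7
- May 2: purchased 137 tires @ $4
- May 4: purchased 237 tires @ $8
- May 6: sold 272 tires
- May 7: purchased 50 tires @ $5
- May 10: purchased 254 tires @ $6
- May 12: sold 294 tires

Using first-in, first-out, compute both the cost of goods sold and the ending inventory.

COGS = $3,744; ending inventory = $1,664

May 6, 272 sold [FIFO — oldest first]: 170 @ $7 + 102 @ $4 = $1,598
May 12, 294 sold [FIFO — oldest first]: 35 @ $4 + 237 @ $8 + 22 @ $5 = $2,146
Total COGS = $1,598 + $2,146 = $3,744
Ending inventory: 28 @ $5 + 254 @ $6 = $1,664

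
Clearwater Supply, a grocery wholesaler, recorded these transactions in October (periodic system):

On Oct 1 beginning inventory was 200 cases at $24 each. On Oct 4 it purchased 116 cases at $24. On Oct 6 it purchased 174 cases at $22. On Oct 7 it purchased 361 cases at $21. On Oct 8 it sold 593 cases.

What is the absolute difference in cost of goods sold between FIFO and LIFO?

FIFO COGS: 200 @ $24 + 116 @ $24 + 174 @ $22 + 103 @ $21 = $13,575
LIFO COGS: 361 @ $21 + 174 @ $22 + 58 @ $24 = $12,801
Difference = |$13,575 − $12,801| = $774

$774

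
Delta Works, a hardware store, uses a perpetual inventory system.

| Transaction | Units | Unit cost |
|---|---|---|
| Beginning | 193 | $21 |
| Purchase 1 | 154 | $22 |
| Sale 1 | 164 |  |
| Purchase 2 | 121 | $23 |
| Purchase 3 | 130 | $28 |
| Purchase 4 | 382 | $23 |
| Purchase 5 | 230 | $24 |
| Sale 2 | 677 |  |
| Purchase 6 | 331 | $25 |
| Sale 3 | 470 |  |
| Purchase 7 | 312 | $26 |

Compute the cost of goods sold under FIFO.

Sale 1 (164) [FIFO — oldest first]: 164 @ $21 = $3,444
Sale 2 (677) [FIFO — oldest first]: 29 @ $21 + 154 @ $22 + 121 @ $23 + 130 @ $28 + 243 @ $23 = $16,009
Sale 3 (470) [FIFO — oldest first]: 139 @ $23 + 230 @ $24 + 101 @ $25 = $11,242
Total COGS = $3,444 + $16,009 + $11,242 = $30,695
Ending inventory: 230 @ $25 + 312 @ $26 = $13,862

COGS = $30,695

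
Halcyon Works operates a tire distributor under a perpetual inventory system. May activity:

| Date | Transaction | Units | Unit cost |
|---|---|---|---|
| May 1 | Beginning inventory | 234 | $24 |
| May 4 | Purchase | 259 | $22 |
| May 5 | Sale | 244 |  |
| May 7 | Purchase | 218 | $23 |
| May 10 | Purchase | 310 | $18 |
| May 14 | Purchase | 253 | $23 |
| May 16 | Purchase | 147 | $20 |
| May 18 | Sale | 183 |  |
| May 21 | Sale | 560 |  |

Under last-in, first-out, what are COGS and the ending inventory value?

COGS = $20,466; ending inventory = $10,201

May 5, 244 sold [LIFO — newest first]: 244 @ $22 = $5,368
May 18, 183 sold [LIFO — newest first]: 147 @ $20 + 36 @ $23 = $3,768
May 21, 560 sold [LIFO — newest first]: 217 @ $23 + 310 @ $18 + 33 @ $23 = $11,330
Total COGS = $5,368 + $3,768 + $11,330 = $20,466
Ending inventory: 234 @ $24 + 15 @ $22 + 185 @ $23 = $10,201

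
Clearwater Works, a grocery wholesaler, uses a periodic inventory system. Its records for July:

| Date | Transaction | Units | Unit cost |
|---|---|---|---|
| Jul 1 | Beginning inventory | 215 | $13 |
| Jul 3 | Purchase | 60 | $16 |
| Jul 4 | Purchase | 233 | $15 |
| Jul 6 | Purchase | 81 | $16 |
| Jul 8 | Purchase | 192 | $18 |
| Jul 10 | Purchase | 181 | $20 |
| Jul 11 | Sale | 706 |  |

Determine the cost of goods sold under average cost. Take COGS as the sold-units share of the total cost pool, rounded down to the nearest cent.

Jul 11, sell 706: 706/962 × $15,622.00 → $11,464.79
Ending inventory (cost pool remaining) = $4,157.21

COGS = $11,464.79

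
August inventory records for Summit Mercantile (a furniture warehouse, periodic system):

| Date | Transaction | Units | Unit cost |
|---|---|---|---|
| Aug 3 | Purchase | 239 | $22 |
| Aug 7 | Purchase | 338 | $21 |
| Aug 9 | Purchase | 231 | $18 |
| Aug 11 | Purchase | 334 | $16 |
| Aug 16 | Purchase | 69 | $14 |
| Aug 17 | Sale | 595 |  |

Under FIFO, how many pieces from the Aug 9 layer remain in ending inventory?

Aug 17, 595 sold [FIFO — oldest first]: 239 @ $22 + 338 @ $21 + 18 @ $18 = $12,680
Ending inventory: 213 @ $18 + 334 @ $16 + 69 @ $14 = $10,144

213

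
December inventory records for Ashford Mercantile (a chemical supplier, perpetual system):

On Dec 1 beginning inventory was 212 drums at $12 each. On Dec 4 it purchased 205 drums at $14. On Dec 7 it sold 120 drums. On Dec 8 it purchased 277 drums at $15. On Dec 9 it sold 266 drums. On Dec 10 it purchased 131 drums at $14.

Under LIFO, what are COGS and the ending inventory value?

Dec 7, 120 sold [LIFO — newest first]: 120 @ $14 = $1,680
Dec 9, 266 sold [LIFO — newest first]: 266 @ $15 = $3,990
Total COGS = $1,680 + $3,990 = $5,670
Ending inventory: 212 @ $12 + 85 @ $14 + 11 @ $15 + 131 @ $14 = $5,733
Check: goods available $11,403 = COGS $5,670 + ending $5,733

COGS = $5,670; ending inventory = $5,733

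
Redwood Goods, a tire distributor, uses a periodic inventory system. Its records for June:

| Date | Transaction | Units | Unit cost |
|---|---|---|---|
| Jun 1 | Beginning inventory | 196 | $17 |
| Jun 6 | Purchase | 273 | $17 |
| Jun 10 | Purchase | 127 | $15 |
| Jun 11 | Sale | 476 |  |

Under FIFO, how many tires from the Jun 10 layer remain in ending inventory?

120

Jun 11, 476 sold [FIFO — oldest first]: 196 @ $17 + 273 @ $17 + 7 @ $15 = $8,078
Ending inventory: 120 @ $15 = $1,800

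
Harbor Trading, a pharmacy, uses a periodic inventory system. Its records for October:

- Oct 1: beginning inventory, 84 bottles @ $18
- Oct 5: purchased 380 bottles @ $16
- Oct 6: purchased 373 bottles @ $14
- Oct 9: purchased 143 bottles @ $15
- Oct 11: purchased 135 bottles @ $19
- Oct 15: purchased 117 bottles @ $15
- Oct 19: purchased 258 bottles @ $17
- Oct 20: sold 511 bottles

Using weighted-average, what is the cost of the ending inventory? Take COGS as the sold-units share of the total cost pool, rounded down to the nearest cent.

Ending inventory = $15,549.02

Oct 20, sell 511: 511/1490 × $23,665.00 → $8,115.98
Ending inventory (cost pool remaining) = $15,549.02
Check: goods available $23,665.00 = COGS $8,115.98 + ending $15,549.02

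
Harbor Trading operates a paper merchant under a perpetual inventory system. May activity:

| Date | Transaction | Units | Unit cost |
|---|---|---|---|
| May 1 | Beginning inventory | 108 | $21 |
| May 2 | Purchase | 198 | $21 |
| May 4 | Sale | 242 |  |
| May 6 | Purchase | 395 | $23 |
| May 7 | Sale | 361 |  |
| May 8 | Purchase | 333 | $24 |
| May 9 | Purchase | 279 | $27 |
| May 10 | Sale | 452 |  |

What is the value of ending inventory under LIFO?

Ending inventory = $5,966

May 4, 242 sold [LIFO — newest first]: 198 @ $21 + 44 @ $21 = $5,082
May 7, 361 sold [LIFO — newest first]: 361 @ $23 = $8,303
May 10, 452 sold [LIFO — newest first]: 279 @ $27 + 173 @ $24 = $11,685
Total COGS = $5,082 + $8,303 + $11,685 = $25,070
Ending inventory: 64 @ $21 + 34 @ $23 + 160 @ $24 = $5,966
Check: goods available $31,036 = COGS $25,070 + ending $5,966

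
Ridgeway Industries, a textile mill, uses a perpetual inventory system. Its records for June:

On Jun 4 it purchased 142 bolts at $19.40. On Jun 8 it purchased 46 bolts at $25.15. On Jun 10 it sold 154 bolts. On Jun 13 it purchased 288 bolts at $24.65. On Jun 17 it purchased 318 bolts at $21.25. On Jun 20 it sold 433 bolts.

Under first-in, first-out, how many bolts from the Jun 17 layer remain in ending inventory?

207

Jun 10, 154 sold [FIFO — oldest first]: 142 @ $19.40 + 12 @ $25.15 = $3,056.60
Jun 20, 433 sold [FIFO — oldest first]: 34 @ $25.15 + 288 @ $24.65 + 111 @ $21.25 = $10,313.05
Total COGS = $3,056.60 + $10,313.05 = $13,369.65
Ending inventory: 207 @ $21.25 = $4,398.75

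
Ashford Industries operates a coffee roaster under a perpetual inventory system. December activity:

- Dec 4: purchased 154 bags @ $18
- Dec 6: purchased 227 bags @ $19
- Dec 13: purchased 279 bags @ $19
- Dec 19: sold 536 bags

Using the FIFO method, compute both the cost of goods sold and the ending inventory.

Dec 19, 536 sold [FIFO — oldest first]: 154 @ $18 + 227 @ $19 + 155 @ $19 = $10,030
Ending inventory: 124 @ $19 = $2,356

COGS = $10,030; ending inventory = $2,356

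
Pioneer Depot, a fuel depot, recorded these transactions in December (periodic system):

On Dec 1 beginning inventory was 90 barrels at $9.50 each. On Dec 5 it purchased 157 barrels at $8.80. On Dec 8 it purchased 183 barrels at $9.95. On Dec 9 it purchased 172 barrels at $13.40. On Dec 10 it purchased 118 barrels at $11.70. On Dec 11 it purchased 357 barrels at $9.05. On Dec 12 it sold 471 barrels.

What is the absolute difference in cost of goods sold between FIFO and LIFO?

FIFO COGS: 90 @ $9.50 + 157 @ $8.80 + 183 @ $9.95 + 41 @ $13.40 = $4,606.85
LIFO COGS: 357 @ $9.05 + 114 @ $11.70 = $4,564.65
Difference = |$4,606.85 − $4,564.65| = $42.20

$42.20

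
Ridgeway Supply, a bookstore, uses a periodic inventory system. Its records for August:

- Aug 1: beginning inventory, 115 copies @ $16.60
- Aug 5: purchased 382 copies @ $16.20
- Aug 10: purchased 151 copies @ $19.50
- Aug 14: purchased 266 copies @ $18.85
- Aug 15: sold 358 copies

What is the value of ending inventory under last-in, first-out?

Aug 15, 358 sold [LIFO — newest first]: 266 @ $18.85 + 92 @ $19.50 = $6,808.10
Ending inventory: 115 @ $16.60 + 382 @ $16.20 + 59 @ $19.50 = $9,247.90
Check: goods available $16,056.00 = COGS $6,808.10 + ending $9,247.90

Ending inventory = $9,247.90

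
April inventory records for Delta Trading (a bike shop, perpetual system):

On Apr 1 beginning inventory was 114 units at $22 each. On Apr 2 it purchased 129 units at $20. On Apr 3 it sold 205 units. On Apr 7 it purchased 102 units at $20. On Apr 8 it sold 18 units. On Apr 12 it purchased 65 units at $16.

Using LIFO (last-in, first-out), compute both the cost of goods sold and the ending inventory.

Apr 3, 205 sold [LIFO — newest first]: 129 @ $20 + 76 @ $22 = $4,252
Apr 8, 18 sold [LIFO — newest first]: 18 @ $20 = $360
Total COGS = $4,252 + $360 = $4,612
Ending inventory: 38 @ $22 + 84 @ $20 + 65 @ $16 = $3,556
Check: goods available $8,168 = COGS $4,612 + ending $3,556

COGS = $4,612; ending inventory = $3,556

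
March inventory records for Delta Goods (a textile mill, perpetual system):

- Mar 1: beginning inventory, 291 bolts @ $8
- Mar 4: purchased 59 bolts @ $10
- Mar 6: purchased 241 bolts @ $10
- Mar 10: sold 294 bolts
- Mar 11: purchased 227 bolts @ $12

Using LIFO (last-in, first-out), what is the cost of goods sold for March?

COGS = $2,940

Mar 10, 294 sold [LIFO — newest first]: 241 @ $10 + 53 @ $10 = $2,940
Ending inventory: 291 @ $8 + 6 @ $10 + 227 @ $12 = $5,112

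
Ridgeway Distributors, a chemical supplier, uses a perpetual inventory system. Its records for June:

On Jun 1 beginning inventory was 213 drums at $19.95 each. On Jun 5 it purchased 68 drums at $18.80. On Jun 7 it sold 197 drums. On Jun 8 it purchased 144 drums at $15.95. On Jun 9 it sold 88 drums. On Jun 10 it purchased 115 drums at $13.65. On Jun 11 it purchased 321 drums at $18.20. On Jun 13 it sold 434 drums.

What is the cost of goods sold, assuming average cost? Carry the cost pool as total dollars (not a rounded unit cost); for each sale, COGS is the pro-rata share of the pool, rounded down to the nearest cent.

After Jun 1: 213 on hand, pool $4,249.35 (≈ $19.9500 each)
After Jun 5: 281 on hand, pool $5,527.75 (≈ $19.6717 each)
Jun 7, sell 197: 197/281 × $5,527.75 → $3,875.32
After Jun 8: 228 on hand, pool $3,949.23 (≈ $17.3212 each)
Jun 9, sell 88: 88/228 × $3,949.23 → $1,524.26
After Jun 10: 255 on hand, pool $3,994.72 (≈ $15.6656 each)
After Jun 11: 576 on hand, pool $9,836.92 (≈ $17.0780 each)
Jun 13, sell 434: 434/576 × $9,836.92 → $7,411.84
Total COGS = $3,875.32 + $1,524.26 + $7,411.84 = $12,811.42
Ending inventory (cost pool remaining) = $2,425.08

COGS = $12,811.42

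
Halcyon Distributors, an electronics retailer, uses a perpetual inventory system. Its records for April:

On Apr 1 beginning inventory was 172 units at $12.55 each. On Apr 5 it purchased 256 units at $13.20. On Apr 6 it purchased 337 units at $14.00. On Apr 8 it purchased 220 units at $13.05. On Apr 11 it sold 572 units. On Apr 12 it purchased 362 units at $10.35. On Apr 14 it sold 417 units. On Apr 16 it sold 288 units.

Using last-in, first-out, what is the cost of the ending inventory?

Apr 11, 572 sold [LIFO — newest first]: 220 @ $13.05 + 337 @ $14.00 + 15 @ $13.20 = $7,787.00
Apr 14, 417 sold [LIFO — newest first]: 362 @ $10.35 + 55 @ $13.20 = $4,472.70
Apr 16, 288 sold [LIFO — newest first]: 186 @ $13.20 + 102 @ $12.55 = $3,735.30
Total COGS = $7,787.00 + $4,472.70 + $3,735.30 = $15,995.00
Ending inventory: 70 @ $12.55 = $878.50

Ending inventory = $878.50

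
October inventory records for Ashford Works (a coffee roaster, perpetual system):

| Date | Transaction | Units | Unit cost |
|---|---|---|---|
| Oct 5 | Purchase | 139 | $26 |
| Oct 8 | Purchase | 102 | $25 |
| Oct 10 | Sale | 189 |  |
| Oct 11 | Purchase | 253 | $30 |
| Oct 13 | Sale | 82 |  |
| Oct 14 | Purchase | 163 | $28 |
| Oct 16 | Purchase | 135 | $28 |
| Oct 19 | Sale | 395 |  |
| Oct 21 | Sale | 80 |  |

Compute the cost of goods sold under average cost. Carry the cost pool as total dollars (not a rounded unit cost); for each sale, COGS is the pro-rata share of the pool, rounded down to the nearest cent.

After Oct 5: 139 on hand, pool $3,614.00 (≈ $26.0000 each)
After Oct 8: 241 on hand, pool $6,164.00 (≈ $25.5768 each)
Oct 10, sell 189: 189/241 × $6,164.00 → $4,834.00
After Oct 11: 305 on hand, pool $8,920.00 (≈ $29.2459 each)
Oct 13, sell 82: 82/305 × $8,920.00 → $2,398.16
After Oct 14: 386 on hand, pool $11,085.84 (≈ $28.7198 each)
After Oct 16: 521 on hand, pool $14,865.84 (≈ $28.5333 each)
Oct 19, sell 395: 395/521 × $14,865.84 → $11,270.64
Oct 21, sell 80: 80/126 × $3,595.20 → $2,282.66
Total COGS = $4,834.00 + $2,398.16 + $11,270.64 + $2,282.66 = $20,785.46
Ending inventory (cost pool remaining) = $1,312.54

COGS = $20,785.46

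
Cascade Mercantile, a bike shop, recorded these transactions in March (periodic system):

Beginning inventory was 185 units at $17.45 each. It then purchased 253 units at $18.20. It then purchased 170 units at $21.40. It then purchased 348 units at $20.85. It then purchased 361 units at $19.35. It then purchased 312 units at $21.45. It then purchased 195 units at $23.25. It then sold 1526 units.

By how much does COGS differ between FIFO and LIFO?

FIFO COGS: 185 @ $17.45 + 253 @ $18.20 + 170 @ $21.40 + 348 @ $20.85 + 361 @ $19.35 + 209 @ $21.45 = $30,195.05
LIFO COGS: 195 @ $23.25 + 312 @ $21.45 + 361 @ $19.35 + 348 @ $20.85 + 170 @ $21.40 + 140 @ $18.20 = $31,653.30
Difference = |$30,195.05 − $31,653.30| = $1,458.25

$1,458.25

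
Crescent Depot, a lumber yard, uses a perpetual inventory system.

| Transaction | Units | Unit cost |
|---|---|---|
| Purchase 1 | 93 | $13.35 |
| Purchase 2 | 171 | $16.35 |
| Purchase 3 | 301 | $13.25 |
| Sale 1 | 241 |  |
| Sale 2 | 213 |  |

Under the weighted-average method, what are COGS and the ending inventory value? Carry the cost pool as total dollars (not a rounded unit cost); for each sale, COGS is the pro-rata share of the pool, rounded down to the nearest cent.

COGS = $6,448.92; ending inventory = $1,576.73

After Purchase 1: 93 on hand, pool $1,241.55 (≈ $13.3500 each)
After Purchase 2: 264 on hand, pool $4,037.40 (≈ $15.2932 each)
After Purchase 3: 565 on hand, pool $8,025.65 (≈ $14.2047 each)
Sale 1, sell 241: 241/565 × $8,025.65 → $3,423.33
Sale 2, sell 213: 213/324 × $4,602.32 → $3,025.59
Total COGS = $3,423.33 + $3,025.59 = $6,448.92
Ending inventory (cost pool remaining) = $1,576.73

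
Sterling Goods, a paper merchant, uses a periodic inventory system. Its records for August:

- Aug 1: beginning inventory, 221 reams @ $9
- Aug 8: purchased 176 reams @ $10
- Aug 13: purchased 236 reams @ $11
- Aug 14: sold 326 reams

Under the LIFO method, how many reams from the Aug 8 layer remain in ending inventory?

86

Aug 14, 326 sold [LIFO — newest first]: 236 @ $11 + 90 @ $10 = $3,496
Ending inventory: 221 @ $9 + 86 @ $10 = $2,849
Check: goods available $6,345 = COGS $3,496 + ending $2,849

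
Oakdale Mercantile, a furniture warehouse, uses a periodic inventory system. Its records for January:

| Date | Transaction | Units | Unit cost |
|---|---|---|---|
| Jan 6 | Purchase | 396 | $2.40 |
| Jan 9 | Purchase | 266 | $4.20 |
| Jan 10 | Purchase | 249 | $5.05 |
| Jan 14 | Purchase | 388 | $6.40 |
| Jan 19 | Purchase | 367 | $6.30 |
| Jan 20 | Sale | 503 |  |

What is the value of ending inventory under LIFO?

Jan 20, 503 sold [LIFO — newest first]: 367 @ $6.30 + 136 @ $6.40 = $3,182.50
Ending inventory: 396 @ $2.40 + 266 @ $4.20 + 249 @ $5.05 + 252 @ $6.40 = $4,937.85

Ending inventory = $4,937.85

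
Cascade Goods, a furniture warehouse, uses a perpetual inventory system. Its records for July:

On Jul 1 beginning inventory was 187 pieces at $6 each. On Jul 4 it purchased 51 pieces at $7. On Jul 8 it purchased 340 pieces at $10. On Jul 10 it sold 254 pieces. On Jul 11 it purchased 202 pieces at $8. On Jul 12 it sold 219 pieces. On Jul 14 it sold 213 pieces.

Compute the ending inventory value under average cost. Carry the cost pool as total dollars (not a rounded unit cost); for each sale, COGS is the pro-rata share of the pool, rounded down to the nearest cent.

Ending inventory = $777.55

After Jul 1: 187 on hand, pool $1,122.00 (≈ $6.0000 each)
After Jul 4: 238 on hand, pool $1,479.00 (≈ $6.2143 each)
After Jul 8: 578 on hand, pool $4,879.00 (≈ $8.4412 each)
Jul 10, sell 254: 254/578 × $4,879.00 → $2,144.05
After Jul 11: 526 on hand, pool $4,350.95 (≈ $8.2718 each)
Jul 12, sell 219: 219/526 × $4,350.95 → $1,811.51
Jul 14, sell 213: 213/307 × $2,539.44 → $1,761.89
Total COGS = $2,144.05 + $1,811.51 + $1,761.89 = $5,717.45
Ending inventory (cost pool remaining) = $777.55
Check: goods available $6,495.00 = COGS $5,717.45 + ending $777.55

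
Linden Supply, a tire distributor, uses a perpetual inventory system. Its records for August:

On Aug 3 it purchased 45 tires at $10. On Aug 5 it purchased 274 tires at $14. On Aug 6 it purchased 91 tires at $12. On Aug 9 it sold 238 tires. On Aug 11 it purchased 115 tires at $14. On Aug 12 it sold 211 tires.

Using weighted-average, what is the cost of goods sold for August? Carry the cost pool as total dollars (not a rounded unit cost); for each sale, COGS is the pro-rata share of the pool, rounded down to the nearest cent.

After Aug 3: 45 on hand, pool $450.00 (≈ $10.0000 each)
After Aug 5: 319 on hand, pool $4,286.00 (≈ $13.4357 each)
After Aug 6: 410 on hand, pool $5,378.00 (≈ $13.1171 each)
Aug 9, sell 238: 238/410 × $5,378.00 → $3,121.86
After Aug 11: 287 on hand, pool $3,866.14 (≈ $13.4709 each)
Aug 12, sell 211: 211/287 × $3,866.14 → $2,842.35
Total COGS = $3,121.86 + $2,842.35 = $5,964.21
Ending inventory (cost pool remaining) = $1,023.79
Check: goods available $6,988.00 = COGS $5,964.21 + ending $1,023.79

COGS = $5,964.21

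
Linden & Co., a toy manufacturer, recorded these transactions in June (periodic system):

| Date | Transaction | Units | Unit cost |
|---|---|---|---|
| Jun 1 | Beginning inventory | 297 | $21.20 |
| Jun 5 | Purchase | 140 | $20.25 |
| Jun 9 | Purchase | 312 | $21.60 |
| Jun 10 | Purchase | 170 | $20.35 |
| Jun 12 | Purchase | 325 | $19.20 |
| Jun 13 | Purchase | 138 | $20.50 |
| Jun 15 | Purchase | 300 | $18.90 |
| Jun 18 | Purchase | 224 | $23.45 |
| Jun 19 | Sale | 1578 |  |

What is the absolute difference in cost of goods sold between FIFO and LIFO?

$294.25

FIFO COGS: 297 @ $21.20 + 140 @ $20.25 + 312 @ $21.60 + 170 @ $20.35 + 325 @ $19.20 + 138 @ $20.50 + 196 @ $18.90 = $32,103.50
LIFO COGS: 224 @ $23.45 + 300 @ $18.90 + 138 @ $20.50 + 325 @ $19.20 + 170 @ $20.35 + 312 @ $21.60 + 109 @ $20.25 = $32,397.75
Difference = |$32,103.50 − $32,397.75| = $294.25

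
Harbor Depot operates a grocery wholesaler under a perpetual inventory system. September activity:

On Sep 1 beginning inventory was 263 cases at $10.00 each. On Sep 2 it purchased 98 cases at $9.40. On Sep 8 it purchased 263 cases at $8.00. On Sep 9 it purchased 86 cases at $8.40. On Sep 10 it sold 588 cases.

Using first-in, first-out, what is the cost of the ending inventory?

Ending inventory = $1,010.40

Sep 10, 588 sold [FIFO — oldest first]: 263 @ $10.00 + 98 @ $9.40 + 227 @ $8.00 = $5,367.20
Ending inventory: 36 @ $8.00 + 86 @ $8.40 = $1,010.40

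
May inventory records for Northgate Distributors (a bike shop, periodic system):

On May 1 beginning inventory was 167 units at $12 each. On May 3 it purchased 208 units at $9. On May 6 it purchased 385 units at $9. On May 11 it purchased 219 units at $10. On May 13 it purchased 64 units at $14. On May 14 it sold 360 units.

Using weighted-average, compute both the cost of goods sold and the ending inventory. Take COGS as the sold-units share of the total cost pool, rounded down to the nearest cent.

May 14, sell 360: 360/1043 × $10,427.00 → $3,598.96
Ending inventory (cost pool remaining) = $6,828.04
Check: goods available $10,427.00 = COGS $3,598.96 + ending $6,828.04

COGS = $3,598.96; ending inventory = $6,828.04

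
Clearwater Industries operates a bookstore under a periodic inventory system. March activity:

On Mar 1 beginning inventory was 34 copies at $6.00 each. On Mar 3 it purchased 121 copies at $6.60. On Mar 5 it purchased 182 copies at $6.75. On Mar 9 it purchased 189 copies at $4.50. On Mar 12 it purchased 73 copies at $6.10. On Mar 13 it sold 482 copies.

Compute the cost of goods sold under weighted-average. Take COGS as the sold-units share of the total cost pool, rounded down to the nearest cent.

COGS = $2,838.00

Mar 13, sell 482: 482/599 × $3,526.90 → $2,838.00
Ending inventory (cost pool remaining) = $688.90
Check: goods available $3,526.90 = COGS $2,838.00 + ending $688.90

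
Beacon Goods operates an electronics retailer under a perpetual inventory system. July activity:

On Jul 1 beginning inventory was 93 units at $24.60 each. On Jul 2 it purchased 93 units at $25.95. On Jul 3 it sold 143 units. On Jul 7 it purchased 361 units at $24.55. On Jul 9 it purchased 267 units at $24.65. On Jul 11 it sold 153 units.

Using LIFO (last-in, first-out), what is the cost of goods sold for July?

COGS = $7,414.80

Jul 3, 143 sold [LIFO — newest first]: 93 @ $25.95 + 50 @ $24.60 = $3,643.35
Jul 11, 153 sold [LIFO — newest first]: 153 @ $24.65 = $3,771.45
Total COGS = $3,643.35 + $3,771.45 = $7,414.80
Ending inventory: 43 @ $24.60 + 361 @ $24.55 + 114 @ $24.65 = $12,730.45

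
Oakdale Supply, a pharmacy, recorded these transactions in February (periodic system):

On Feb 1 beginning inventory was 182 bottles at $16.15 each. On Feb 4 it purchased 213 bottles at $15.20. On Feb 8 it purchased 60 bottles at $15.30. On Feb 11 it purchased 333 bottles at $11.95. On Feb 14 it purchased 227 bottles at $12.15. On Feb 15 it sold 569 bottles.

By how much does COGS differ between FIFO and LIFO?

FIFO COGS: 182 @ $16.15 + 213 @ $15.20 + 60 @ $15.30 + 114 @ $11.95 = $8,457.20
LIFO COGS: 227 @ $12.15 + 333 @ $11.95 + 9 @ $15.30 = $6,875.10
Difference = |$8,457.20 − $6,875.10| = $1,582.10

$1,582.10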